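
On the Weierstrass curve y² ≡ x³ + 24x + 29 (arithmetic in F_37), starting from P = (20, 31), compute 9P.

(20, 6)

Repeated addition: build up to 9P.
2P: tangent at (20, 31): λ = (3·20² + 24)/(2·31) ≡ 3/25. 25⁻¹ ≡ 3 (mod 37), so λ ≡ 3·3 ≡ 9.
  x = λ² - 20 - 20 = 81 - 40 ≡ 4; y = λ·(20 - 4) - 31 ≡ 2. → (4, 2)
3P: (4, 2) + (20, 31). λ = (31 - 2)/(20 - 4) ≡ 29/16 mod 37. 16⁻¹ ≡ 7 (mod 37), so λ ≡ 18.
  x = λ² - 4 - 20 = 324 - 24 ≡ 4; y = λ·(4 - 4) - 2 ≡ 35. → (4, 35)
4P: (4, 35) + (20, 31). λ = (31 - 35)/(20 - 4) ≡ 33/16 mod 37. 16⁻¹ ≡ 7 (mod 37), so λ ≡ 9.
  x = λ² - 4 - 20 = 81 - 24 ≡ 20; y = λ·(4 - 20) - 35 ≡ 6. → (20, 6)
5P: (20, 6) + (20, 31): same x and y₁ ≡ -y₂, so the sum is 𝒪.
6P: 𝒪 + (20, 31) = (20, 31) (identity).
7P: tangent at (20, 31): λ = (3·20² + 24)/(2·31) ≡ 3/25. 25⁻¹ ≡ 3 (mod 37) since 25·3 = 75 ≡ 1, so λ ≡ 3·3 ≡ 9.
  x = λ² - 20 - 20 = 81 - 40 ≡ 4; y = λ·(20 - 4) - 31 ≡ 2. → (4, 2)
8P: (4, 2) + (20, 31). λ = (31 - 2)/(20 - 4) ≡ 29/16 mod 37. 16⁻¹ ≡ 7 (mod 37), so λ ≡ 18.
  x = λ² - 4 - 20 = 324 - 24 ≡ 4; y = λ·(4 - 4) - 2 ≡ 35. → (4, 35)
9P: (4, 35) + (20, 31). λ = (31 - 35)/(20 - 4) ≡ 33/16 mod 37. 16⁻¹ ≡ 7 (mod 37) since 16·7 = 112 ≡ 1, so λ ≡ 9.
  x = λ² - 4 - 20 = 81 - 24 ≡ 20; y = λ·(4 - 20) - 35 ≡ 6. → (20, 6)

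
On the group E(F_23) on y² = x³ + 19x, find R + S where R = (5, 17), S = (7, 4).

(5, 17) + (7, 4). λ = (4 - 17)/(7 - 5) ≡ 10/2 mod 23. 2⁻¹ ≡ 12 (mod 23), so λ ≡ 5.
  x = λ² - 5 - 7 = 25 - 12 ≡ 13; y = λ·(5 - 13) - 17 ≡ 12. → (13, 12)

(13, 12)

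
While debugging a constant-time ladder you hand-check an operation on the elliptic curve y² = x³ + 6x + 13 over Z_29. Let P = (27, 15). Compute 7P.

(27, 14)

Double-and-add on 7 = (111)₂. Start with P = (27, 15) for the leading 1-bit.
double: tangent at (27, 15): λ = (3·27² + 6)/(2·15) ≡ 18/1. 1⁻¹ ≡ 1 (mod 29) since 1·1 = 1 ≡ 1, so λ ≡ 18·1 ≡ 18.
  x = λ² - 27 - 27 = 324 - 54 ≡ 9; y = λ·(27 - 9) - 15 ≡ 19. → (9, 19)
add P: (9, 19) + (27, 15). λ = (15 - 19)/(27 - 9) ≡ 25/18 mod 29. 18⁻¹ ≡ 21 (mod 29), so λ ≡ 3.
  x = λ² - 9 - 27 = 9 - 36 ≡ 2; y = λ·(9 - 2) - 19 ≡ 2. → (2, 2)
double: tangent at (2, 2): λ = (3·2² + 6)/(2·2) ≡ 18/4. 4⁻¹ ≡ 22 (mod 29) since 4·22 = 88 ≡ 1, so λ ≡ 18·22 ≡ 19.
  x = λ² - 2 - 2 = 361 - 4 ≡ 9; y = λ·(2 - 9) - 2 ≡ 10. → (9, 10)
add P: (9, 10) + (27, 15). λ = (15 - 10)/(27 - 9) ≡ 5/18 mod 29. 18⁻¹ ≡ 21 (mod 29), so λ ≡ 18.
  x = λ² - 9 - 27 = 324 - 36 ≡ 27; y = λ·(9 - 27) - 10 ≡ 14. → (27, 14)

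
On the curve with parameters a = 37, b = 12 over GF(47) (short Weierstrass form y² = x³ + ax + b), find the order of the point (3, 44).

2P: tangent at (3, 44): λ = (3·3² + 37)/(2·44) ≡ 17/41. 41⁻¹ ≡ 39 (mod 47) since 41·39 = 1599 ≡ 1, so λ ≡ 17·39 ≡ 5.
  x = λ² - 3 - 3 = 25 - 6 ≡ 19; y = λ·(3 - 19) - 44 ≡ 17. → (19, 17)
3P: (19, 17) + (3, 44). λ = (44 - 17)/(3 - 19) ≡ 27/31 mod 47. 31⁻¹ ≡ 44 (mod 47) since 31·44 = 1364 ≡ 1, so λ ≡ 13.
  x = λ² - 19 - 3 = 169 - 22 ≡ 6; y = λ·(19 - 6) - 17 ≡ 11. → (6, 11)
4P: (6, 11) + (3, 44). λ = (44 - 11)/(3 - 6) ≡ 33/44 mod 47. 44⁻¹ ≡ 31 (mod 47) since 44·31 = 1364 ≡ 1, so λ ≡ 36.
  x = λ² - 6 - 3 = 1296 - 9 ≡ 18; y = λ·(6 - 18) - 11 ≡ 27. → (18, 27)
5P: (18, 27) + (3, 44). λ = (44 - 27)/(3 - 18) ≡ 17/32 mod 47. 32⁻¹ ≡ 25 (mod 47), so λ ≡ 2.
  x = λ² - 18 - 3 = 4 - 21 ≡ 30; y = λ·(18 - 30) - 27 ≡ 43. → (30, 43)
6P: (30, 43) + (3, 44). λ = (44 - 43)/(3 - 30) ≡ 1/20 mod 47. 20⁻¹ ≡ 40 (mod 47), so λ ≡ 40.
  x = λ² - 30 - 3 = 1600 - 33 ≡ 16; y = λ·(30 - 16) - 43 ≡ 0. → (16, 0)
7P: (16, 0) + (3, 44). λ = (44 - 0)/(3 - 16) ≡ 44/34 mod 47. 34⁻¹ ≡ 18 (mod 47), so λ ≡ 40.
  x = λ² - 16 - 3 = 1600 - 19 ≡ 30; y = λ·(16 - 30) - 0 ≡ 4. → (30, 4)
8P: (30, 4) + (3, 44). λ = (44 - 4)/(3 - 30) ≡ 40/20 mod 47. 20⁻¹ ≡ 40 (mod 47), so λ ≡ 2.
  x = λ² - 30 - 3 = 4 - 33 ≡ 18; y = λ·(30 - 18) - 4 ≡ 20. → (18, 20)
9P: (18, 20) + (3, 44). λ = (44 - 20)/(3 - 18) ≡ 24/32 mod 47. 32⁻¹ ≡ 25 (mod 47) since 32·25 = 800 ≡ 1, so λ ≡ 36.
  x = λ² - 18 - 3 = 1296 - 21 ≡ 6; y = λ·(18 - 6) - 20 ≡ 36. → (6, 36)
10P: (6, 36) + (3, 44). λ = (44 - 36)/(3 - 6) ≡ 8/44 mod 47. 44⁻¹ ≡ 31 (mod 47), so λ ≡ 13.
  x = λ² - 6 - 3 = 169 - 9 ≡ 19; y = λ·(6 - 19) - 36 ≡ 30. → (19, 30)
11P: (19, 30) + (3, 44). λ = (44 - 30)/(3 - 19) ≡ 14/31 mod 47. 31⁻¹ ≡ 44 (mod 47) since 31·44 = 1364 ≡ 1, so λ ≡ 5.
  x = λ² - 19 - 3 = 25 - 22 ≡ 3; y = λ·(19 - 3) - 30 ≡ 3. → (3, 3)
12P: (3, 3) + (3, 44): same x and y₁ ≡ -y₂, so the sum is O.
12P = O, so the order is 12.

12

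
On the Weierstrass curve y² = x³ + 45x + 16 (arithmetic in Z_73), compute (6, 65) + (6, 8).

The two points share x = 6 and their y-coordinates satisfy 65 + 8 ≡ 0 (mod 73), so they are inverses. Their sum is O.

O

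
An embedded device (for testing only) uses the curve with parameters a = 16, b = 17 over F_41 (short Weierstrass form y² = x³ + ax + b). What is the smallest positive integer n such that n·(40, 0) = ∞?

2

2P: (40, 0) + (40, 0): same x and y₁ ≡ -y₂, so the sum is ∞.
2P = ∞, so the order is 2.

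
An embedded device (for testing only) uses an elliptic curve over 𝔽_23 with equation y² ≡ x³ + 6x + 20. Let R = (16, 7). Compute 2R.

(4, 19)

tangent at (16, 7): λ = (3·16² + 6)/(2·7) ≡ 15/14. 14⁻¹ ≡ 5 (mod 23), so λ ≡ 15·5 ≡ 6.
  x = λ² - 16 - 16 = 36 - 32 ≡ 4; y = λ·(16 - 4) - 7 ≡ 19. → (4, 19)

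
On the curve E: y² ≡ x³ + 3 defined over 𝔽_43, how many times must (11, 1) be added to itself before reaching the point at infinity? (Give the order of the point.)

2P: tangent at (11, 1): λ = (3·11² + 0)/(2·1) ≡ 19/2. 2⁻¹ ≡ 22 (mod 43), so λ ≡ 19·22 ≡ 31.
  x = λ² - 11 - 11 = 961 - 22 ≡ 36; y = λ·(11 - 36) - 1 ≡ 41. → (36, 41)
3P: (36, 41) + (11, 1). λ = (1 - 41)/(11 - 36) ≡ 3/18 mod 43. 18⁻¹ ≡ 12 (mod 43), so λ ≡ 36.
  x = λ² - 36 - 11 = 1296 - 47 ≡ 2; y = λ·(36 - 2) - 41 ≡ 22. → (2, 22)
4P: (2, 22) + (11, 1). λ = (1 - 22)/(11 - 2) ≡ 22/9 mod 43. 9⁻¹ ≡ 24 (mod 43) since 9·24 = 216 ≡ 1, so λ ≡ 12.
  x = λ² - 2 - 11 = 144 - 13 ≡ 2; y = λ·(2 - 2) - 22 ≡ 21. → (2, 21)
5P: (2, 21) + (11, 1). λ = (1 - 21)/(11 - 2) ≡ 23/9 mod 43. 9⁻¹ ≡ 24 (mod 43), so λ ≡ 36.
  x = λ² - 2 - 11 = 1296 - 13 ≡ 36; y = λ·(2 - 36) - 21 ≡ 2. → (36, 2)
6P: (36, 2) + (11, 1). λ = (1 - 2)/(11 - 36) ≡ 42/18 mod 43. 18⁻¹ ≡ 12 (mod 43), so λ ≡ 31.
  x = λ² - 36 - 11 = 961 - 47 ≡ 11; y = λ·(36 - 11) - 2 ≡ 42. → (11, 42)
7P: (11, 42) + (11, 1): same x and y₁ ≡ -y₂, so the sum is the point at infinity.
7P = the point at infinity, so the order is 7.

7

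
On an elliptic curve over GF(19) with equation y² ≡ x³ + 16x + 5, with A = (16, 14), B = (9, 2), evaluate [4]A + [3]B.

First 4A:
Double-and-add on 4 = (100)₂. Start with A = (16, 14) for the leading 1-bit.
double: tangent at (16, 14): λ = (3·16² + 16)/(2·14) ≡ 5/9. 9⁻¹ ≡ 17 (mod 19) since 9·17 = 153 ≡ 1, so λ ≡ 5·17 ≡ 9.
  x = λ² - 16 - 16 = 81 - 32 ≡ 11; y = λ·(16 - 11) - 14 ≡ 12. → (11, 12)
double: tangent at (11, 12): λ = (3·11² + 16)/(2·12) ≡ 18/5. 5⁻¹ ≡ 4 (mod 19), so λ ≡ 18·4 ≡ 15.
  x = λ² - 11 - 11 = 225 - 22 ≡ 13; y = λ·(11 - 13) - 12 ≡ 15. → (13, 15)
4A = (13, 15).
Next 3B:
Repeated addition: build up to 3B.
2B: tangent at (9, 2): λ = (3·9² + 16)/(2·2) ≡ 12/4. 4⁻¹ ≡ 5 (mod 19), so λ ≡ 12·5 ≡ 3.
  x = λ² - 9 - 9 = 9 - 18 ≡ 10; y = λ·(9 - 10) - 2 ≡ 14. → (10, 14)
3B: (10, 14) + (9, 2). λ = (2 - 14)/(9 - 10) ≡ 7/18 mod 19. 18⁻¹ ≡ 18 (mod 19), so λ ≡ 12.
  x = λ² - 10 - 9 = 144 - 19 ≡ 11; y = λ·(10 - 11) - 14 ≡ 12. → (11, 12)
3B = (11, 12).
Finally 4A + 3B:
(13, 15) + (11, 12). λ = (12 - 15)/(11 - 13) ≡ 16/17 mod 19. 17⁻¹ ≡ 9 (mod 19), so λ ≡ 11.
  x = λ² - 13 - 11 = 121 - 24 ≡ 2; y = λ·(13 - 2) - 15 ≡ 11. → (2, 11)

(2, 11)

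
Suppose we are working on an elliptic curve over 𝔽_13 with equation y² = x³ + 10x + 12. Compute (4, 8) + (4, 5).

O

The two points share x = 4 and their y-coordinates satisfy 8 + 5 ≡ 0 (mod 13), so they are inverses. Their sum is 𝒪.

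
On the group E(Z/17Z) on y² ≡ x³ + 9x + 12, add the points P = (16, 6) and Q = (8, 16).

(2, 2)

(16, 6) + (8, 16). λ = (16 - 6)/(8 - 16) ≡ 10/9 mod 17. 9⁻¹ ≡ 2 (mod 17), so λ ≡ 3.
  x = λ² - 16 - 8 = 9 - 24 ≡ 2; y = λ·(16 - 2) - 6 ≡ 2. → (2, 2)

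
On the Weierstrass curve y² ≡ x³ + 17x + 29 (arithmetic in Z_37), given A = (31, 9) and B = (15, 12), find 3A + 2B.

First 3A:
Repeated addition: build up to 3A.
2A: tangent at (31, 9): λ = (3·31² + 17)/(2·9) ≡ 14/18. 18⁻¹ ≡ 35 (mod 37), so λ ≡ 14·35 ≡ 9.
  x = λ² - 31 - 31 = 81 - 62 ≡ 19; y = λ·(31 - 19) - 9 ≡ 25. → (19, 25)
3A: (19, 25) + (31, 9). λ = (9 - 25)/(31 - 19) ≡ 21/12 mod 37. 12⁻¹ ≡ 34 (mod 37) since 12·34 = 408 ≡ 1, so λ ≡ 11.
  x = λ² - 19 - 31 = 121 - 50 ≡ 34; y = λ·(19 - 34) - 25 ≡ 32. → (34, 32)
3A = (34, 32).
Next 2B:
Repeated addition: build up to 2B.
2B: tangent at (15, 12): λ = (3·15² + 17)/(2·12) ≡ 26/24. 24⁻¹ ≡ 17 (mod 37) since 24·17 = 408 ≡ 1, so λ ≡ 26·17 ≡ 35.
  x = λ² - 15 - 15 = 1225 - 30 ≡ 11; y = λ·(15 - 11) - 12 ≡ 17. → (11, 17)
2B = (11, 17).
Finally 3A + 2B:
(34, 32) + (11, 17). λ = (17 - 32)/(11 - 34) ≡ 22/14 mod 37. 14⁻¹ ≡ 8 (mod 37) since 14·8 = 112 ≡ 1, so λ ≡ 28.
  x = λ² - 34 - 11 = 784 - 45 ≡ 36; y = λ·(34 - 36) - 32 ≡ 23. → (36, 23)

(36, 23)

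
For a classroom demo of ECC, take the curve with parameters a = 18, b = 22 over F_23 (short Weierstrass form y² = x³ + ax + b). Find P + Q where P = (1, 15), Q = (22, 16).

(6, 22)

(1, 15) + (22, 16). λ = (16 - 15)/(22 - 1) ≡ 1/21 mod 23. 21⁻¹ ≡ 11 (mod 23), so λ ≡ 11.
  x = λ² - 1 - 22 = 121 - 23 ≡ 6; y = λ·(1 - 6) - 15 ≡ 22. → (6, 22)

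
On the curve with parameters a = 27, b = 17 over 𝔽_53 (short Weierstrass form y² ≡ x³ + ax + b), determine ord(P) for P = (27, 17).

3

2P: tangent at (27, 17): λ = (3·27² + 27)/(2·17) ≡ 41/34. 34⁻¹ ≡ 39 (mod 53) since 34·39 = 1326 ≡ 1, so λ ≡ 41·39 ≡ 9.
  x = λ² - 27 - 27 = 81 - 54 ≡ 27; y = λ·(27 - 27) - 17 ≡ 36. → (27, 36)
3P: (27, 36) + (27, 17): same x and y₁ ≡ -y₂, so the sum is the point at infinity.
3P = the point at infinity, so the order is 3.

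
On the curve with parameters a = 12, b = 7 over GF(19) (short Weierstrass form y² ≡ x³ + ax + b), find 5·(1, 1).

(8, 8)

Write Q = (1, 1).
Repeated addition: build up to 5Q.
2Q: tangent at (1, 1): λ = (3·1² + 12)/(2·1) ≡ 15/2. 2⁻¹ ≡ 10 (mod 19), so λ ≡ 15·10 ≡ 17.
  x = λ² - 1 - 1 = 289 - 2 ≡ 2; y = λ·(1 - 2) - 1 ≡ 1. → (2, 1)
3Q: (2, 1) + (1, 1). λ = (1 - 1)/(1 - 2) ≡ 0/18 mod 19. 18⁻¹ ≡ 18 (mod 19) since 18·18 = 324 ≡ 1, so λ ≡ 0.
  x = λ² - 2 - 1 = 0 - 3 ≡ 16; y = λ·(2 - 16) - 1 ≡ 18. → (16, 18)
4Q: (16, 18) + (1, 1). λ = (1 - 18)/(1 - 16) ≡ 2/4 mod 19. 4⁻¹ ≡ 5 (mod 19), so λ ≡ 10.
  x = λ² - 16 - 1 = 100 - 17 ≡ 7; y = λ·(16 - 7) - 18 ≡ 15. → (7, 15)
5Q: (7, 15) + (1, 1). λ = (1 - 15)/(1 - 7) ≡ 5/13 mod 19. 13⁻¹ ≡ 3 (mod 19) since 13·3 = 39 ≡ 1, so λ ≡ 15.
  x = λ² - 7 - 1 = 225 - 8 ≡ 8; y = λ·(7 - 8) - 15 ≡ 8. → (8, 8)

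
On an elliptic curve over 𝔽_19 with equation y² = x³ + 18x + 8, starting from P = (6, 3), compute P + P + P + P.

(4, 12)

Double-and-add on 4 = (100)₂. Start with P = (6, 3) for the leading 1-bit.
double: tangent at (6, 3): λ = (3·6² + 18)/(2·3) ≡ 12/6. 6⁻¹ ≡ 16 (mod 19) since 6·16 = 96 ≡ 1, so λ ≡ 12·16 ≡ 2.
  x = λ² - 6 - 6 = 4 - 12 ≡ 11; y = λ·(6 - 11) - 3 ≡ 6. → (11, 6)
double: tangent at (11, 6): λ = (3·11² + 18)/(2·6) ≡ 1/12. 12⁻¹ ≡ 8 (mod 19) since 12·8 = 96 ≡ 1, so λ ≡ 1·8 ≡ 8.
  x = λ² - 11 - 11 = 64 - 22 ≡ 4; y = λ·(11 - 4) - 6 ≡ 12. → (4, 12)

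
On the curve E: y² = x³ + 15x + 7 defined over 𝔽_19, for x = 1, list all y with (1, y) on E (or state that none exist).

x³ + 15x + 7 = 23 ≡ 4 (mod 19).
Square roots of 4 mod 19: 2 and 17 (since 2² = 4 ≡ 4).

2, 17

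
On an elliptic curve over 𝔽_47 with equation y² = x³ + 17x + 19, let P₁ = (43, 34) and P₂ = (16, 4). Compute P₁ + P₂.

(2, 22)

(43, 34) + (16, 4). λ = (4 - 34)/(16 - 43) ≡ 17/20 mod 47. 20⁻¹ ≡ 40 (mod 47) since 20·40 = 800 ≡ 1, so λ ≡ 22.
  x = λ² - 43 - 16 = 484 - 59 ≡ 2; y = λ·(43 - 2) - 34 ≡ 22. → (2, 22)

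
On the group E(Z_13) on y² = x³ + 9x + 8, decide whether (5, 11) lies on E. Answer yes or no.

y² = 11² ≡ 4; x³ + 9x + 8 = 178 ≡ 9 (mod 13). 4 ≠ 9.

no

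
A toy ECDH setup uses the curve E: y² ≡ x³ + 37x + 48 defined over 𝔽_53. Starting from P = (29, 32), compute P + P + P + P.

(26, 6)

Double-and-add on 4 = (100)₂. Start with P = (29, 32) for the leading 1-bit.
double: tangent at (29, 32): λ = (3·29² + 37)/(2·32) ≡ 16/11. 11⁻¹ ≡ 29 (mod 53) since 11·29 = 319 ≡ 1, so λ ≡ 16·29 ≡ 40.
  x = λ² - 29 - 29 = 1600 - 58 ≡ 5; y = λ·(29 - 5) - 32 ≡ 27. → (5, 27)
double: tangent at (5, 27): λ = (3·5² + 37)/(2·27) ≡ 6/1. 1⁻¹ ≡ 1 (mod 53), so λ ≡ 6·1 ≡ 6.
  x = λ² - 5 - 5 = 36 - 10 ≡ 26; y = λ·(5 - 26) - 27 ≡ 6. → (26, 6)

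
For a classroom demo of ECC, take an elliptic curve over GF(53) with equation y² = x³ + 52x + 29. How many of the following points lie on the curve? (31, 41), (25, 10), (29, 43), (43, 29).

(31, 41): 41² ≡ 38, rhs ≡ 3 → off.
(25, 10): 10² ≡ 47, rhs ≡ 47 → on.
(29, 43): 43² ≡ 47, rhs ≡ 9 → off.
(43, 29): 29² ≡ 46, rhs ≡ 46 → on.

2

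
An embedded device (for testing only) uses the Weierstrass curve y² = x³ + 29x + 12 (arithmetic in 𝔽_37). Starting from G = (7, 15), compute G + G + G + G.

(34, 3)

Double-and-add on 4 = (100)₂. Start with G = (7, 15) for the leading 1-bit.
double: tangent at (7, 15): λ = (3·7² + 29)/(2·15) ≡ 28/30. 30⁻¹ ≡ 21 (mod 37) since 30·21 = 630 ≡ 1, so λ ≡ 28·21 ≡ 33.
  x = λ² - 7 - 7 = 1089 - 14 ≡ 2; y = λ·(7 - 2) - 15 ≡ 2. → (2, 2)
double: tangent at (2, 2): λ = (3·2² + 29)/(2·2) ≡ 4/4. 4⁻¹ ≡ 28 (mod 37), so λ ≡ 4·28 ≡ 1.
  x = λ² - 2 - 2 = 1 - 4 ≡ 34; y = λ·(2 - 34) - 2 ≡ 3. → (34, 3)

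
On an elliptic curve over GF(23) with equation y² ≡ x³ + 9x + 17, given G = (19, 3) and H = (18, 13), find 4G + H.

First 4G:
Double-and-add on 4 = (100)₂. Start with G = (19, 3) for the leading 1-bit.
double: tangent at (19, 3): λ = (3·19² + 9)/(2·3) ≡ 11/6. 6⁻¹ ≡ 4 (mod 23), so λ ≡ 11·4 ≡ 21.
  x = λ² - 19 - 19 = 441 - 38 ≡ 12; y = λ·(19 - 12) - 3 ≡ 6. → (12, 6)
double: tangent at (12, 6): λ = (3·12² + 9)/(2·6) ≡ 4/12. 12⁻¹ ≡ 2 (mod 23) since 12·2 = 24 ≡ 1, so λ ≡ 4·2 ≡ 8.
  x = λ² - 12 - 12 = 64 - 24 ≡ 17; y = λ·(12 - 17) - 6 ≡ 0. → (17, 0)
4G = (17, 0).
Finally 4G + H:
(17, 0) + (18, 13). λ = (13 - 0)/(18 - 17) ≡ 13/1 mod 23. 1⁻¹ ≡ 1 (mod 23) since 1·1 = 1 ≡ 1, so λ ≡ 13.
  x = λ² - 17 - 18 = 169 - 35 ≡ 19; y = λ·(17 - 19) - 0 ≡ 20. → (19, 20)

(19, 20)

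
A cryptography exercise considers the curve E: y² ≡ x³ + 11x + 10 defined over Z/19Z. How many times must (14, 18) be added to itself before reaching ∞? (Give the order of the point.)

7

2P: tangent at (14, 18): λ = (3·14² + 11)/(2·18) ≡ 10/17. 17⁻¹ ≡ 9 (mod 19) since 17·9 = 153 ≡ 1, so λ ≡ 10·9 ≡ 14.
  x = λ² - 14 - 14 = 196 - 28 ≡ 16; y = λ·(14 - 16) - 18 ≡ 11. → (16, 11)
3P: (16, 11) + (14, 18). λ = (18 - 11)/(14 - 16) ≡ 7/17 mod 19. 17⁻¹ ≡ 9 (mod 19), so λ ≡ 6.
  x = λ² - 16 - 14 = 36 - 30 ≡ 6; y = λ·(16 - 6) - 11 ≡ 11. → (6, 11)
4P: (6, 11) + (14, 18). λ = (18 - 11)/(14 - 6) ≡ 7/8 mod 19. 8⁻¹ ≡ 12 (mod 19), so λ ≡ 8.
  x = λ² - 6 - 14 = 64 - 20 ≡ 6; y = λ·(6 - 6) - 11 ≡ 8. → (6, 8)
5P: (6, 8) + (14, 18). λ = (18 - 8)/(14 - 6) ≡ 10/8 mod 19. 8⁻¹ ≡ 12 (mod 19) since 8·12 = 96 ≡ 1, so λ ≡ 6.
  x = λ² - 6 - 14 = 36 - 20 ≡ 16; y = λ·(6 - 16) - 8 ≡ 8. → (16, 8)
6P: (16, 8) + (14, 18). λ = (18 - 8)/(14 - 16) ≡ 10/17 mod 19. 17⁻¹ ≡ 9 (mod 19) since 17·9 = 153 ≡ 1, so λ ≡ 14.
  x = λ² - 16 - 14 = 196 - 30 ≡ 14; y = λ·(16 - 14) - 8 ≡ 1. → (14, 1)
7P: (14, 1) + (14, 18): same x and y₁ ≡ -y₂, so the sum is ∞.
7P = ∞, so the order is 7.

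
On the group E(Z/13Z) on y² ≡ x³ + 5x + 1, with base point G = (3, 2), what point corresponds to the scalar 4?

Repeated addition: build up to 4G.
2G: tangent at (3, 2): λ = (3·3² + 5)/(2·2) ≡ 6/4. 4⁻¹ ≡ 10 (mod 13), so λ ≡ 6·10 ≡ 8.
  x = λ² - 3 - 3 = 64 - 6 ≡ 6; y = λ·(3 - 6) - 2 ≡ 0. → (6, 0)
3G: (6, 0) + (3, 2). λ = (2 - 0)/(3 - 6) ≡ 2/10 mod 13. 10⁻¹ ≡ 4 (mod 13), so λ ≡ 8.
  x = λ² - 6 - 3 = 64 - 9 ≡ 3; y = λ·(6 - 3) - 0 ≡ 11. → (3, 11)
4G: (3, 11) + (3, 2): same x and y₁ ≡ -y₂, so the sum is O.

O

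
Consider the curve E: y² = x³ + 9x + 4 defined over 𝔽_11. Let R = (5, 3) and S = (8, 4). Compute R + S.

(3, 5)

(5, 3) + (8, 4). λ = (4 - 3)/(8 - 5) ≡ 1/3 mod 11. 3⁻¹ ≡ 4 (mod 11), so λ ≡ 4.
  x = λ² - 5 - 8 = 16 - 13 ≡ 3; y = λ·(5 - 3) - 3 ≡ 5. → (3, 5)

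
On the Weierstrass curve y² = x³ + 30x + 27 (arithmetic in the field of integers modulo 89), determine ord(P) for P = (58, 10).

7

2P: tangent at (58, 10): λ = (3·58² + 30)/(2·10) ≡ 65/20. 20⁻¹ ≡ 49 (mod 89), so λ ≡ 65·49 ≡ 70.
  x = λ² - 58 - 58 = 4900 - 116 ≡ 67; y = λ·(58 - 67) - 10 ≡ 72. → (67, 72)
3P: (67, 72) + (58, 10). λ = (10 - 72)/(58 - 67) ≡ 27/80 mod 89. 80⁻¹ ≡ 79 (mod 89) since 80·79 = 6320 ≡ 1, so λ ≡ 86.
  x = λ² - 67 - 58 = 7396 - 125 ≡ 62; y = λ·(67 - 62) - 72 ≡ 2. → (62, 2)
4P: (62, 2) + (58, 10). λ = (10 - 2)/(58 - 62) ≡ 8/85 mod 89. 85⁻¹ ≡ 22 (mod 89), so λ ≡ 87.
  x = λ² - 62 - 58 = 7569 - 120 ≡ 62; y = λ·(62 - 62) - 2 ≡ 87. → (62, 87)
5P: (62, 87) + (58, 10). λ = (10 - 87)/(58 - 62) ≡ 12/85 mod 89. 85⁻¹ ≡ 22 (mod 89) since 85·22 = 1870 ≡ 1, so λ ≡ 86.
  x = λ² - 62 - 58 = 7396 - 120 ≡ 67; y = λ·(62 - 67) - 87 ≡ 17. → (67, 17)
6P: (67, 17) + (58, 10). λ = (10 - 17)/(58 - 67) ≡ 82/80 mod 89. 80⁻¹ ≡ 79 (mod 89), so λ ≡ 70.
  x = λ² - 67 - 58 = 4900 - 125 ≡ 58; y = λ·(67 - 58) - 17 ≡ 79. → (58, 79)
7P: (58, 79) + (58, 10): same x and y₁ ≡ -y₂, so the sum is 𝒪.
7P = 𝒪, so the order is 7.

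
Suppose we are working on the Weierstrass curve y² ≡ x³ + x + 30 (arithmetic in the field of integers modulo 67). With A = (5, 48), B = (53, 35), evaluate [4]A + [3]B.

(20, 55)

First 4A:
Repeated addition: build up to 4A.
2A: tangent at (5, 48): λ = (3·5² + 1)/(2·48) ≡ 9/29. 29⁻¹ ≡ 37 (mod 67), so λ ≡ 9·37 ≡ 65.
  x = λ² - 5 - 5 = 4225 - 10 ≡ 61; y = λ·(5 - 61) - 48 ≡ 64. → (61, 64)
3A: (61, 64) + (5, 48). λ = (48 - 64)/(5 - 61) ≡ 51/11 mod 67. 11⁻¹ ≡ 61 (mod 67) since 11·61 = 671 ≡ 1, so λ ≡ 29.
  x = λ² - 61 - 5 = 841 - 66 ≡ 38; y = λ·(61 - 38) - 64 ≡ 0. → (38, 0)
4A: (38, 0) + (5, 48). λ = (48 - 0)/(5 - 38) ≡ 48/34 mod 67. 34⁻¹ ≡ 2 (mod 67) since 34·2 = 68 ≡ 1, so λ ≡ 29.
  x = λ² - 38 - 5 = 841 - 43 ≡ 61; y = λ·(38 - 61) - 0 ≡ 3. → (61, 3)
4A = (61, 3).
Next 3B:
Repeated addition: build up to 3B.
2B: tangent at (53, 35): λ = (3·53² + 1)/(2·35) ≡ 53/3. 3⁻¹ ≡ 45 (mod 67), so λ ≡ 53·45 ≡ 40.
  x = λ² - 53 - 53 = 1600 - 106 ≡ 20; y = λ·(53 - 20) - 35 ≡ 12. → (20, 12)
3B: (20, 12) + (53, 35). λ = (35 - 12)/(53 - 20) ≡ 23/33 mod 67. 33⁻¹ ≡ 65 (mod 67), so λ ≡ 21.
  x = λ² - 20 - 53 = 441 - 73 ≡ 33; y = λ·(20 - 33) - 12 ≡ 50. → (33, 50)
3B = (33, 50).
Finally 4A + 3B:
(61, 3) + (33, 50). λ = (50 - 3)/(33 - 61) ≡ 47/39 mod 67. 39⁻¹ ≡ 55 (mod 67), so λ ≡ 39.
  x = λ² - 61 - 33 = 1521 - 94 ≡ 20; y = λ·(61 - 20) - 3 ≡ 55. → (20, 55)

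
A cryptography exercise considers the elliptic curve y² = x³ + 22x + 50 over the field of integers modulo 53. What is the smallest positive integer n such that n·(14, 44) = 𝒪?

3

2P: tangent at (14, 44): λ = (3·14² + 22)/(2·44) ≡ 27/35. 35⁻¹ ≡ 50 (mod 53) since 35·50 = 1750 ≡ 1, so λ ≡ 27·50 ≡ 25.
  x = λ² - 14 - 14 = 625 - 28 ≡ 14; y = λ·(14 - 14) - 44 ≡ 9. → (14, 9)
3P: (14, 9) + (14, 44): same x and y₁ ≡ -y₂, so the sum is 𝒪.
3P = 𝒪, so the order is 3.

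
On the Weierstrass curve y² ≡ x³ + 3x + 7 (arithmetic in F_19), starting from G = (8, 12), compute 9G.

(10, 12)

Double-and-add on 9 = (1001)₂. Start with G = (8, 12) for the leading 1-bit.
double: tangent at (8, 12): λ = (3·8² + 3)/(2·12) ≡ 5/5. 5⁻¹ ≡ 4 (mod 19), so λ ≡ 5·4 ≡ 1.
  x = λ² - 8 - 8 = 1 - 16 ≡ 4; y = λ·(8 - 4) - 12 ≡ 11. → (4, 11)
double: tangent at (4, 11): λ = (3·4² + 3)/(2·11) ≡ 13/3. 3⁻¹ ≡ 13 (mod 19), so λ ≡ 13·13 ≡ 17.
  x = λ² - 4 - 4 = 289 - 8 ≡ 15; y = λ·(4 - 15) - 11 ≡ 11. → (15, 11)
double: tangent at (15, 11): λ = (3·15² + 3)/(2·11) ≡ 13/3. 3⁻¹ ≡ 13 (mod 19), so λ ≡ 13·13 ≡ 17.
  x = λ² - 15 - 15 = 289 - 30 ≡ 12; y = λ·(15 - 12) - 11 ≡ 2. → (12, 2)
add G: (12, 2) + (8, 12). λ = (12 - 2)/(8 - 12) ≡ 10/15 mod 19. 15⁻¹ ≡ 14 (mod 19) since 15·14 = 210 ≡ 1, so λ ≡ 7.
  x = λ² - 12 - 8 = 49 - 20 ≡ 10; y = λ·(12 - 10) - 2 ≡ 12. → (10, 12)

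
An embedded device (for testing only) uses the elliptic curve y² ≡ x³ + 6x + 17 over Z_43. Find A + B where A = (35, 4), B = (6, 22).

(37, 18)

(35, 4) + (6, 22). λ = (22 - 4)/(6 - 35) ≡ 18/14 mod 43. 14⁻¹ ≡ 40 (mod 43), so λ ≡ 32.
  x = λ² - 35 - 6 = 1024 - 41 ≡ 37; y = λ·(35 - 37) - 4 ≡ 18. → (37, 18)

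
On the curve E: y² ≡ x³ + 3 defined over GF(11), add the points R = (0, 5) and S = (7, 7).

(0, 5) + (7, 7). λ = (7 - 5)/(7 - 0) ≡ 2/7 mod 11. 7⁻¹ ≡ 8 (mod 11) since 7·8 = 56 ≡ 1, so λ ≡ 5.
  x = λ² - 0 - 7 = 25 - 7 ≡ 7; y = λ·(0 - 7) - 5 ≡ 4. → (7, 4)

(7, 4)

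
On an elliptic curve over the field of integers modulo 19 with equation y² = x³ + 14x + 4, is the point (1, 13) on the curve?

y² = 13² ≡ 17; x³ + 14x + 4 = 19 ≡ 0 (mod 19). 17 ≠ 0.

no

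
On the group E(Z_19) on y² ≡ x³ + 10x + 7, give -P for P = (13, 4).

-(13, 4) = (13, -4 mod 19) = (13, 15).

(13, 15)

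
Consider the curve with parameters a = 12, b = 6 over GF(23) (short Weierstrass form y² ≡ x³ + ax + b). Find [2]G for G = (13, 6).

(6, 15)

tangent at (13, 6): λ = (3·13² + 12)/(2·6) ≡ 13/12. 12⁻¹ ≡ 2 (mod 23) since 12·2 = 24 ≡ 1, so λ ≡ 13·2 ≡ 3.
  x = λ² - 13 - 13 = 9 - 26 ≡ 6; y = λ·(13 - 6) - 6 ≡ 15. → (6, 15)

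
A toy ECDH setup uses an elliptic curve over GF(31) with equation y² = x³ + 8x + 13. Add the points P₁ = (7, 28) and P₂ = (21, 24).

(7, 28) + (21, 24). λ = (24 - 28)/(21 - 7) ≡ 27/14 mod 31. 14⁻¹ ≡ 20 (mod 31), so λ ≡ 13.
  x = λ² - 7 - 21 = 169 - 28 ≡ 17; y = λ·(7 - 17) - 28 ≡ 28. → (17, 28)

(17, 28)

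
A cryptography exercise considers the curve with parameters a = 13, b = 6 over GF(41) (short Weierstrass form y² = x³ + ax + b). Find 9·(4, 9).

Write Q = (4, 9).
Repeated addition: build up to 9Q.
2Q: tangent at (4, 9): λ = (3·4² + 13)/(2·9) ≡ 20/18. 18⁻¹ ≡ 16 (mod 41), so λ ≡ 20·16 ≡ 33.
  x = λ² - 4 - 4 = 1089 - 8 ≡ 15; y = λ·(4 - 15) - 9 ≡ 38. → (15, 38)
3Q: (15, 38) + (4, 9). λ = (9 - 38)/(4 - 15) ≡ 12/30 mod 41. 30⁻¹ ≡ 26 (mod 41), so λ ≡ 25.
  x = λ² - 15 - 4 = 625 - 19 ≡ 32; y = λ·(15 - 32) - 38 ≡ 29. → (32, 29)
4Q: (32, 29) + (4, 9). λ = (9 - 29)/(4 - 32) ≡ 21/13 mod 41. 13⁻¹ ≡ 19 (mod 41) since 13·19 = 247 ≡ 1, so λ ≡ 30.
  x = λ² - 32 - 4 = 900 - 36 ≡ 3; y = λ·(32 - 3) - 29 ≡ 21. → (3, 21)
5Q: (3, 21) + (4, 9). λ = (9 - 21)/(4 - 3) ≡ 29/1 mod 41. 1⁻¹ ≡ 1 (mod 41) since 1·1 = 1 ≡ 1, so λ ≡ 29.
  x = λ² - 3 - 4 = 841 - 7 ≡ 14; y = λ·(3 - 14) - 21 ≡ 29. → (14, 29)
6Q: (14, 29) + (4, 9). λ = (9 - 29)/(4 - 14) ≡ 21/31 mod 41. 31⁻¹ ≡ 4 (mod 41) since 31·4 = 124 ≡ 1, so λ ≡ 2.
  x = λ² - 14 - 4 = 4 - 18 ≡ 27; y = λ·(14 - 27) - 29 ≡ 27. → (27, 27)
7Q: (27, 27) + (4, 9). λ = (9 - 27)/(4 - 27) ≡ 23/18 mod 41. 18⁻¹ ≡ 16 (mod 41) since 18·16 = 288 ≡ 1, so λ ≡ 40.
  x = λ² - 27 - 4 = 1600 - 31 ≡ 11; y = λ·(27 - 11) - 27 ≡ 39. → (11, 39)
8Q: (11, 39) + (4, 9). λ = (9 - 39)/(4 - 11) ≡ 11/34 mod 41. 34⁻¹ ≡ 35 (mod 41) since 34·35 = 1190 ≡ 1, so λ ≡ 16.
  x = λ² - 11 - 4 = 256 - 15 ≡ 36; y = λ·(11 - 36) - 39 ≡ 12. → (36, 12)
9Q: (36, 12) + (4, 9). λ = (9 - 12)/(4 - 36) ≡ 38/9 mod 41. 9⁻¹ ≡ 32 (mod 41) since 9·32 = 288 ≡ 1, so λ ≡ 27.
  x = λ² - 36 - 4 = 729 - 40 ≡ 33; y = λ·(36 - 33) - 12 ≡ 28. → (33, 28)

(33, 28)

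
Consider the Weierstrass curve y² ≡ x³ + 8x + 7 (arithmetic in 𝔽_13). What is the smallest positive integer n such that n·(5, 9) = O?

2P: tangent at (5, 9): λ = (3·5² + 8)/(2·9) ≡ 5/5. 5⁻¹ ≡ 8 (mod 13) since 5·8 = 40 ≡ 1, so λ ≡ 5·8 ≡ 1.
  x = λ² - 5 - 5 = 1 - 10 ≡ 4; y = λ·(5 - 4) - 9 ≡ 5. → (4, 5)
3P: (4, 5) + (5, 9). λ = (9 - 5)/(5 - 4) ≡ 4/1 mod 13. 1⁻¹ ≡ 1 (mod 13), so λ ≡ 4.
  x = λ² - 4 - 5 = 16 - 9 ≡ 7; y = λ·(4 - 7) - 5 ≡ 9. → (7, 9)
4P: (7, 9) + (5, 9). λ = (9 - 9)/(5 - 7) ≡ 0/11 mod 13. 11⁻¹ ≡ 6 (mod 13), so λ ≡ 0.
  x = λ² - 7 - 5 = 0 - 12 ≡ 1; y = λ·(7 - 1) - 9 ≡ 4. → (1, 4)
5P: (1, 4) + (5, 9). λ = (9 - 4)/(5 - 1) ≡ 5/4 mod 13. 4⁻¹ ≡ 10 (mod 13), so λ ≡ 11.
  x = λ² - 1 - 5 = 121 - 6 ≡ 11; y = λ·(1 - 11) - 4 ≡ 3. → (11, 3)
6P: (11, 3) + (5, 9). λ = (9 - 3)/(5 - 11) ≡ 6/7 mod 13. 7⁻¹ ≡ 2 (mod 13), so λ ≡ 12.
  x = λ² - 11 - 5 = 144 - 16 ≡ 11; y = λ·(11 - 11) - 3 ≡ 10. → (11, 10)
7P: (11, 10) + (5, 9). λ = (9 - 10)/(5 - 11) ≡ 12/7 mod 13. 7⁻¹ ≡ 2 (mod 13) since 7·2 = 14 ≡ 1, so λ ≡ 11.
  x = λ² - 11 - 5 = 121 - 16 ≡ 1; y = λ·(11 - 1) - 10 ≡ 9. → (1, 9)
8P: (1, 9) + (5, 9). λ = (9 - 9)/(5 - 1) ≡ 0/4 mod 13. 4⁻¹ ≡ 10 (mod 13), so λ ≡ 0.
  x = λ² - 1 - 5 = 0 - 6 ≡ 7; y = λ·(1 - 7) - 9 ≡ 4. → (7, 4)
9P: (7, 4) + (5, 9). λ = (9 - 4)/(5 - 7) ≡ 5/11 mod 13. 11⁻¹ ≡ 6 (mod 13), so λ ≡ 4.
  x = λ² - 7 - 5 = 16 - 12 ≡ 4; y = λ·(7 - 4) - 4 ≡ 8. → (4, 8)
10P: (4, 8) + (5, 9). λ = (9 - 8)/(5 - 4) ≡ 1/1 mod 13. 1⁻¹ ≡ 1 (mod 13), so λ ≡ 1.
  x = λ² - 4 - 5 = 1 - 9 ≡ 5; y = λ·(4 - 5) - 8 ≡ 4. → (5, 4)
11P: (5, 4) + (5, 9): same x and y₁ ≡ -y₂, so the sum is O.
11P = O, so the order is 11.

11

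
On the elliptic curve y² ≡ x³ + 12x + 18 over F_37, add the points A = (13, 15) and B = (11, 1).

(25, 12)

(13, 15) + (11, 1). λ = (1 - 15)/(11 - 13) ≡ 23/35 mod 37. 35⁻¹ ≡ 18 (mod 37) since 35·18 = 630 ≡ 1, so λ ≡ 7.
  x = λ² - 13 - 11 = 49 - 24 ≡ 25; y = λ·(13 - 25) - 15 ≡ 12. → (25, 12)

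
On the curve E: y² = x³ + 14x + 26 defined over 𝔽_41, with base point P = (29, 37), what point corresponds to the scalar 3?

(23, 16)

Repeated addition: build up to 3P.
2P: tangent at (29, 37): λ = (3·29² + 14)/(2·37) ≡ 36/33. 33⁻¹ ≡ 5 (mod 41), so λ ≡ 36·5 ≡ 16.
  x = λ² - 29 - 29 = 256 - 58 ≡ 34; y = λ·(29 - 34) - 37 ≡ 6. → (34, 6)
3P: (34, 6) + (29, 37). λ = (37 - 6)/(29 - 34) ≡ 31/36 mod 41. 36⁻¹ ≡ 8 (mod 41), so λ ≡ 2.
  x = λ² - 34 - 29 = 4 - 63 ≡ 23; y = λ·(34 - 23) - 6 ≡ 16. → (23, 16)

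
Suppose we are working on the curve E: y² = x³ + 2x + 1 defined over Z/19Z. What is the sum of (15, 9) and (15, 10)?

O

The two points share x = 15 and their y-coordinates satisfy 9 + 10 ≡ 0 (mod 19), so they are inverses. Their sum is ∞.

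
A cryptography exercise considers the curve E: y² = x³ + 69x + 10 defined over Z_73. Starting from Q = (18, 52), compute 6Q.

(46, 46)

Double-and-add on 6 = (110)₂. Start with Q = (18, 52) for the leading 1-bit.
double: tangent at (18, 52): λ = (3·18² + 69)/(2·52) ≡ 19/31. 31⁻¹ ≡ 33 (mod 73), so λ ≡ 19·33 ≡ 43.
  x = λ² - 18 - 18 = 1849 - 36 ≡ 61; y = λ·(18 - 61) - 52 ≡ 70. → (61, 70)
add Q: (61, 70) + (18, 52). λ = (52 - 70)/(18 - 61) ≡ 55/30 mod 73. 30⁻¹ ≡ 56 (mod 73), so λ ≡ 14.
  x = λ² - 61 - 18 = 196 - 79 ≡ 44; y = λ·(61 - 44) - 70 ≡ 22. → (44, 22)
double: tangent at (44, 22): λ = (3·44² + 69)/(2·22) ≡ 37/44. 44⁻¹ ≡ 5 (mod 73) since 44·5 = 220 ≡ 1, so λ ≡ 37·5 ≡ 39.
  x = λ² - 44 - 44 = 1521 - 88 ≡ 46; y = λ·(44 - 46) - 22 ≡ 46. → (46, 46)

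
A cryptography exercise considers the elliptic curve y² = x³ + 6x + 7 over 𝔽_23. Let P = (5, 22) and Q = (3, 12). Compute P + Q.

(17, 10)

(5, 22) + (3, 12). λ = (12 - 22)/(3 - 5) ≡ 13/21 mod 23. 21⁻¹ ≡ 11 (mod 23), so λ ≡ 5.
  x = λ² - 5 - 3 = 25 - 8 ≡ 17; y = λ·(5 - 17) - 22 ≡ 10. → (17, 10)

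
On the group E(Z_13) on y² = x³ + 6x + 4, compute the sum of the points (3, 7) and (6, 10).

(5, 4)

(3, 7) + (6, 10). λ = (10 - 7)/(6 - 3) ≡ 3/3 mod 13. 3⁻¹ ≡ 9 (mod 13) since 3·9 = 27 ≡ 1, so λ ≡ 1.
  x = λ² - 3 - 6 = 1 - 9 ≡ 5; y = λ·(3 - 5) - 7 ≡ 4. → (5, 4)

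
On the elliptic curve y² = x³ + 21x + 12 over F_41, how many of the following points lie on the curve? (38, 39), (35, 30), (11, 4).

3

(38, 39): 39² ≡ 4, rhs ≡ 4 → on.
(35, 30): 30² ≡ 39, rhs ≡ 39 → on.
(11, 4): 4² ≡ 16, rhs ≡ 16 → on.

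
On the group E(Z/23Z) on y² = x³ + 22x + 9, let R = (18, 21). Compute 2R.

tangent at (18, 21): λ = (3·18² + 22)/(2·21) ≡ 5/19. 19⁻¹ ≡ 17 (mod 23), so λ ≡ 5·17 ≡ 16.
  x = λ² - 18 - 18 = 256 - 36 ≡ 13; y = λ·(18 - 13) - 21 ≡ 13. → (13, 13)

(13, 13)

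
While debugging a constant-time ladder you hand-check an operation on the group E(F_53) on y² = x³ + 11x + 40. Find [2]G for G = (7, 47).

(46, 16)

tangent at (7, 47): λ = (3·7² + 11)/(2·47) ≡ 52/41. 41⁻¹ ≡ 22 (mod 53), so λ ≡ 52·22 ≡ 31.
  x = λ² - 7 - 7 = 961 - 14 ≡ 46; y = λ·(7 - 46) - 47 ≡ 16. → (46, 16)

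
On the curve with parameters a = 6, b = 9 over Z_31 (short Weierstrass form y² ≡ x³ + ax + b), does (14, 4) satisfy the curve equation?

yes

y² = 4² ≡ 16; x³ + 6x + 9 = 2837 ≡ 16 (mod 31). 16 = 16.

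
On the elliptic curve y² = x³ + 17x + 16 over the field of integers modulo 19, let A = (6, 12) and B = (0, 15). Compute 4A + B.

(9, 9)

First 4A:
Double-and-add on 4 = (100)₂. Start with A = (6, 12) for the leading 1-bit.
double: tangent at (6, 12): λ = (3·6² + 17)/(2·12) ≡ 11/5. 5⁻¹ ≡ 4 (mod 19), so λ ≡ 11·4 ≡ 6.
  x = λ² - 6 - 6 = 36 - 12 ≡ 5; y = λ·(6 - 5) - 12 ≡ 13. → (5, 13)
double: tangent at (5, 13): λ = (3·5² + 17)/(2·13) ≡ 16/7. 7⁻¹ ≡ 11 (mod 19) since 7·11 = 77 ≡ 1, so λ ≡ 16·11 ≡ 5.
  x = λ² - 5 - 5 = 25 - 10 ≡ 15; y = λ·(5 - 15) - 13 ≡ 13. → (15, 13)
4A = (15, 13).
Finally 4A + B:
(15, 13) + (0, 15). λ = (15 - 13)/(0 - 15) ≡ 2/4 mod 19. 4⁻¹ ≡ 5 (mod 19) since 4·5 = 20 ≡ 1, so λ ≡ 10.
  x = λ² - 15 - 0 = 100 - 15 ≡ 9; y = λ·(15 - 9) - 13 ≡ 9. → (9, 9)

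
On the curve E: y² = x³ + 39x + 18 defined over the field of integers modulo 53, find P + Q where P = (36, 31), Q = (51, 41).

(36, 31) + (51, 41). λ = (41 - 31)/(51 - 36) ≡ 10/15 mod 53. 15⁻¹ ≡ 46 (mod 53) since 15·46 = 690 ≡ 1, so λ ≡ 36.
  x = λ² - 36 - 51 = 1296 - 87 ≡ 43; y = λ·(36 - 43) - 31 ≡ 35. → (43, 35)

(43, 35)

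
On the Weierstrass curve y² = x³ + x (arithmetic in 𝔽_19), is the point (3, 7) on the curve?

y² = 7² ≡ 11; x³ + 1x + 0 = 30 ≡ 11 (mod 19). 11 = 11.

yes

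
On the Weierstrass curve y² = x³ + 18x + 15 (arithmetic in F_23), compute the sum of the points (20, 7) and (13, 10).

(16, 11)

(20, 7) + (13, 10). λ = (10 - 7)/(13 - 20) ≡ 3/16 mod 23. 16⁻¹ ≡ 13 (mod 23), so λ ≡ 16.
  x = λ² - 20 - 13 = 256 - 33 ≡ 16; y = λ·(20 - 16) - 7 ≡ 11. → (16, 11)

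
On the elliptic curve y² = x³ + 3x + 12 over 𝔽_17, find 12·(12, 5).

Write G = (12, 5).
Double-and-add on 12 = (1100)₂. Start with G = (12, 5) for the leading 1-bit.
double: tangent at (12, 5): λ = (3·12² + 3)/(2·5) ≡ 10/10. 10⁻¹ ≡ 12 (mod 17) since 10·12 = 120 ≡ 1, so λ ≡ 10·12 ≡ 1.
  x = λ² - 12 - 12 = 1 - 24 ≡ 11; y = λ·(12 - 11) - 5 ≡ 13. → (11, 13)
add G: (11, 13) + (12, 5). λ = (5 - 13)/(12 - 11) ≡ 9/1 mod 17. 1⁻¹ ≡ 1 (mod 17), so λ ≡ 9.
  x = λ² - 11 - 12 = 81 - 23 ≡ 7; y = λ·(11 - 7) - 13 ≡ 6. → (7, 6)
double: tangent at (7, 6): λ = (3·7² + 3)/(2·6) ≡ 14/12. 12⁻¹ ≡ 10 (mod 17), so λ ≡ 14·10 ≡ 4.
  x = λ² - 7 - 7 = 16 - 14 ≡ 2; y = λ·(7 - 2) - 6 ≡ 14. → (2, 14)
double: tangent at (2, 14): λ = (3·2² + 3)/(2·14) ≡ 15/11. 11⁻¹ ≡ 14 (mod 17), so λ ≡ 15·14 ≡ 6.
  x = λ² - 2 - 2 = 36 - 4 ≡ 15; y = λ·(2 - 15) - 14 ≡ 10. → (15, 10)

(15, 10)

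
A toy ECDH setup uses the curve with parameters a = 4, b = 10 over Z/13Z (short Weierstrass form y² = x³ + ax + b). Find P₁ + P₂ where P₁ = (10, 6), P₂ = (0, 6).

(3, 7)

(10, 6) + (0, 6). λ = (6 - 6)/(0 - 10) ≡ 0/3 mod 13. 3⁻¹ ≡ 9 (mod 13), so λ ≡ 0.
  x = λ² - 10 - 0 = 0 - 10 ≡ 3; y = λ·(10 - 3) - 6 ≡ 7. → (3, 7)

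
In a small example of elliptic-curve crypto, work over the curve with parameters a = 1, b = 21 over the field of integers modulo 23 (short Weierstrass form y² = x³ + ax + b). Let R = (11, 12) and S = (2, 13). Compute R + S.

(12, 6)

(11, 12) + (2, 13). λ = (13 - 12)/(2 - 11) ≡ 1/14 mod 23. 14⁻¹ ≡ 5 (mod 23), so λ ≡ 5.
  x = λ² - 11 - 2 = 25 - 13 ≡ 12; y = λ·(11 - 12) - 12 ≡ 6. → (12, 6)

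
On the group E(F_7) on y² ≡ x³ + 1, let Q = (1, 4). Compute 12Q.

O

Repeated addition: build up to 12Q.
2Q: tangent at (1, 4): λ = (3·1² + 0)/(2·4) ≡ 3/1. 1⁻¹ ≡ 1 (mod 7) since 1·1 = 1 ≡ 1, so λ ≡ 3·1 ≡ 3.
  x = λ² - 1 - 1 = 9 - 2 ≡ 0; y = λ·(1 - 0) - 4 ≡ 6. → (0, 6)
3Q: (0, 6) + (1, 4). λ = (4 - 6)/(1 - 0) ≡ 5/1 mod 7. 1⁻¹ ≡ 1 (mod 7), so λ ≡ 5.
  x = λ² - 0 - 1 = 25 - 1 ≡ 3; y = λ·(0 - 3) - 6 ≡ 0. → (3, 0)
4Q: (3, 0) + (1, 4). λ = (4 - 0)/(1 - 3) ≡ 4/5 mod 7. 5⁻¹ ≡ 3 (mod 7), so λ ≡ 5.
  x = λ² - 3 - 1 = 25 - 4 ≡ 0; y = λ·(3 - 0) - 0 ≡ 1. → (0, 1)
5Q: (0, 1) + (1, 4). λ = (4 - 1)/(1 - 0) ≡ 3/1 mod 7. 1⁻¹ ≡ 1 (mod 7), so λ ≡ 3.
  x = λ² - 0 - 1 = 9 - 1 ≡ 1; y = λ·(0 - 1) - 1 ≡ 3. → (1, 3)
6Q: (1, 3) + (1, 4): same x and y₁ ≡ -y₂, so the sum is O.
7Q: O + (1, 4) = (1, 4) (identity).
8Q: tangent at (1, 4): λ = (3·1² + 0)/(2·4) ≡ 3/1. 1⁻¹ ≡ 1 (mod 7), so λ ≡ 3·1 ≡ 3.
  x = λ² - 1 - 1 = 9 - 2 ≡ 0; y = λ·(1 - 0) - 4 ≡ 6. → (0, 6)
9Q: (0, 6) + (1, 4). λ = (4 - 6)/(1 - 0) ≡ 5/1 mod 7. 1⁻¹ ≡ 1 (mod 7), so λ ≡ 5.
  x = λ² - 0 - 1 = 25 - 1 ≡ 3; y = λ·(0 - 3) - 6 ≡ 0. → (3, 0)
10Q: (3, 0) + (1, 4). λ = (4 - 0)/(1 - 3) ≡ 4/5 mod 7. 5⁻¹ ≡ 3 (mod 7), so λ ≡ 5.
  x = λ² - 3 - 1 = 25 - 4 ≡ 0; y = λ·(3 - 0) - 0 ≡ 1. → (0, 1)
11Q: (0, 1) + (1, 4). λ = (4 - 1)/(1 - 0) ≡ 3/1 mod 7. 1⁻¹ ≡ 1 (mod 7), so λ ≡ 3.
  x = λ² - 0 - 1 = 9 - 1 ≡ 1; y = λ·(0 - 1) - 1 ≡ 3. → (1, 3)
12Q: (1, 3) + (1, 4): same x and y₁ ≡ -y₂, so the sum is O.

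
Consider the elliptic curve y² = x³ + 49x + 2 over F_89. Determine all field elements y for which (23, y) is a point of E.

x³ + 49x + 2 = 13296 ≡ 35 (mod 89).
35 is a non-residue mod 89; no y exists.

none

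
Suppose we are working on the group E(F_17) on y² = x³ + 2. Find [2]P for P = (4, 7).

(10, 4)

tangent at (4, 7): λ = (3·4² + 0)/(2·7) ≡ 14/14. 14⁻¹ ≡ 11 (mod 17), so λ ≡ 14·11 ≡ 1.
  x = λ² - 4 - 4 = 1 - 8 ≡ 10; y = λ·(4 - 10) - 7 ≡ 4. → (10, 4)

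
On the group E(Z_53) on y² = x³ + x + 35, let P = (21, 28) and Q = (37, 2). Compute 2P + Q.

(16, 15)

First 2P:
Repeated addition: build up to 2P.
2P: tangent at (21, 28): λ = (3·21² + 1)/(2·28) ≡ 52/3. 3⁻¹ ≡ 18 (mod 53) since 3·18 = 54 ≡ 1, so λ ≡ 52·18 ≡ 35.
  x = λ² - 21 - 21 = 1225 - 42 ≡ 17; y = λ·(21 - 17) - 28 ≡ 6. → (17, 6)
2P = (17, 6).
Finally 2P + Q:
(17, 6) + (37, 2). λ = (2 - 6)/(37 - 17) ≡ 49/20 mod 53. 20⁻¹ ≡ 8 (mod 53) since 20·8 = 160 ≡ 1, so λ ≡ 21.
  x = λ² - 17 - 37 = 441 - 54 ≡ 16; y = λ·(17 - 16) - 6 ≡ 15. → (16, 15)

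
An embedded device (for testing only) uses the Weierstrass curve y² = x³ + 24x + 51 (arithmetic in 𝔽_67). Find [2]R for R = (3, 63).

tangent at (3, 63): λ = (3·3² + 24)/(2·63) ≡ 51/59. 59⁻¹ ≡ 25 (mod 67) since 59·25 = 1475 ≡ 1, so λ ≡ 51·25 ≡ 2.
  x = λ² - 3 - 3 = 4 - 6 ≡ 65; y = λ·(3 - 65) - 63 ≡ 14. → (65, 14)

(65, 14)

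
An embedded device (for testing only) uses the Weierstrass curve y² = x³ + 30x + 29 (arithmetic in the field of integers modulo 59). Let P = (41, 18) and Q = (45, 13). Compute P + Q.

(52, 40)

(41, 18) + (45, 13). λ = (13 - 18)/(45 - 41) ≡ 54/4 mod 59. 4⁻¹ ≡ 15 (mod 59), so λ ≡ 43.
  x = λ² - 41 - 45 = 1849 - 86 ≡ 52; y = λ·(41 - 52) - 18 ≡ 40. → (52, 40)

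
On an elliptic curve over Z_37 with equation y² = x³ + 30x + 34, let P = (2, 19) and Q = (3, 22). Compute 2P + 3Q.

(15, 14)

First 2P:
Repeated addition: build up to 2P.
2P: tangent at (2, 19): λ = (3·2² + 30)/(2·19) ≡ 5/1. 1⁻¹ ≡ 1 (mod 37) since 1·1 = 1 ≡ 1, so λ ≡ 5·1 ≡ 5.
  x = λ² - 2 - 2 = 25 - 4 ≡ 21; y = λ·(2 - 21) - 19 ≡ 34. → (21, 34)
2P = (21, 34).
Next 3Q:
Repeated addition: build up to 3Q.
2Q: tangent at (3, 22): λ = (3·3² + 30)/(2·22) ≡ 20/7. 7⁻¹ ≡ 16 (mod 37), so λ ≡ 20·16 ≡ 24.
  x = λ² - 3 - 3 = 576 - 6 ≡ 15; y = λ·(3 - 15) - 22 ≡ 23. → (15, 23)
3Q: (15, 23) + (3, 22). λ = (22 - 23)/(3 - 15) ≡ 36/25 mod 37. 25⁻¹ ≡ 3 (mod 37), so λ ≡ 34.
  x = λ² - 15 - 3 = 1156 - 18 ≡ 28; y = λ·(15 - 28) - 23 ≡ 16. → (28, 16)
3Q = (28, 16).
Finally 2P + 3Q:
(21, 34) + (28, 16). λ = (16 - 34)/(28 - 21) ≡ 19/7 mod 37. 7⁻¹ ≡ 16 (mod 37), so λ ≡ 8.
  x = λ² - 21 - 28 = 64 - 49 ≡ 15; y = λ·(21 - 15) - 34 ≡ 14. → (15, 14)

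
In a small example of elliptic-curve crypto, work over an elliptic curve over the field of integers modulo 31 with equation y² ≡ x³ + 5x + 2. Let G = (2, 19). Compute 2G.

tangent at (2, 19): λ = (3·2² + 5)/(2·19) ≡ 17/7. 7⁻¹ ≡ 9 (mod 31), so λ ≡ 17·9 ≡ 29.
  x = λ² - 2 - 2 = 841 - 4 ≡ 0; y = λ·(2 - 0) - 19 ≡ 8. → (0, 8)

(0, 8)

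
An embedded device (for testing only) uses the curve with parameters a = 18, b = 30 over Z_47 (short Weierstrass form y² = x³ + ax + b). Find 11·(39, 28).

(13, 8)

Write G = (39, 28).
Repeated addition: build up to 11G.
2G: tangent at (39, 28): λ = (3·39² + 18)/(2·28) ≡ 22/9. 9⁻¹ ≡ 21 (mod 47), so λ ≡ 22·21 ≡ 39.
  x = λ² - 39 - 39 = 1521 - 78 ≡ 33; y = λ·(39 - 33) - 28 ≡ 18. → (33, 18)
3G: (33, 18) + (39, 28). λ = (28 - 18)/(39 - 33) ≡ 10/6 mod 47. 6⁻¹ ≡ 8 (mod 47), so λ ≡ 33.
  x = λ² - 33 - 39 = 1089 - 72 ≡ 30; y = λ·(33 - 30) - 18 ≡ 34. → (30, 34)
4G: (30, 34) + (39, 28). λ = (28 - 34)/(39 - 30) ≡ 41/9 mod 47. 9⁻¹ ≡ 21 (mod 47), so λ ≡ 15.
  x = λ² - 30 - 39 = 225 - 69 ≡ 15; y = λ·(30 - 15) - 34 ≡ 3. → (15, 3)
5G: (15, 3) + (39, 28). λ = (28 - 3)/(39 - 15) ≡ 25/24 mod 47. 24⁻¹ ≡ 2 (mod 47), so λ ≡ 3.
  x = λ² - 15 - 39 = 9 - 54 ≡ 2; y = λ·(15 - 2) - 3 ≡ 36. → (2, 36)
6G: (2, 36) + (39, 28). λ = (28 - 36)/(39 - 2) ≡ 39/37 mod 47. 37⁻¹ ≡ 14 (mod 47) since 37·14 = 518 ≡ 1, so λ ≡ 29.
  x = λ² - 2 - 39 = 841 - 41 ≡ 1; y = λ·(2 - 1) - 36 ≡ 40. → (1, 40)
7G: (1, 40) + (39, 28). λ = (28 - 40)/(39 - 1) ≡ 35/38 mod 47. 38⁻¹ ≡ 26 (mod 47), so λ ≡ 17.
  x = λ² - 1 - 39 = 289 - 40 ≡ 14; y = λ·(1 - 14) - 40 ≡ 21. → (14, 21)
8G: (14, 21) + (39, 28). λ = (28 - 21)/(39 - 14) ≡ 7/25 mod 47. 25⁻¹ ≡ 32 (mod 47) since 25·32 = 800 ≡ 1, so λ ≡ 36.
  x = λ² - 14 - 39 = 1296 - 53 ≡ 21; y = λ·(14 - 21) - 21 ≡ 9. → (21, 9)
9G: (21, 9) + (39, 28). λ = (28 - 9)/(39 - 21) ≡ 19/18 mod 47. 18⁻¹ ≡ 34 (mod 47), so λ ≡ 35.
  x = λ² - 21 - 39 = 1225 - 60 ≡ 37; y = λ·(21 - 37) - 9 ≡ 42. → (37, 42)
10G: (37, 42) + (39, 28). λ = (28 - 42)/(39 - 37) ≡ 33/2 mod 47. 2⁻¹ ≡ 24 (mod 47), so λ ≡ 40.
  x = λ² - 37 - 39 = 1600 - 76 ≡ 20; y = λ·(37 - 20) - 42 ≡ 27. → (20, 27)
11G: (20, 27) + (39, 28). λ = (28 - 27)/(39 - 20) ≡ 1/19 mod 47. 19⁻¹ ≡ 5 (mod 47) since 19·5 = 95 ≡ 1, so λ ≡ 5.
  x = λ² - 20 - 39 = 25 - 59 ≡ 13; y = λ·(20 - 13) - 27 ≡ 8. → (13, 8)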